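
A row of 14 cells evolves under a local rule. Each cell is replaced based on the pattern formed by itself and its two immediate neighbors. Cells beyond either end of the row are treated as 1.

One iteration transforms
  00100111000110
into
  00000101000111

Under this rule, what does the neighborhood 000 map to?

0

At position 9 the neighborhood is 000; the next row has 0 there.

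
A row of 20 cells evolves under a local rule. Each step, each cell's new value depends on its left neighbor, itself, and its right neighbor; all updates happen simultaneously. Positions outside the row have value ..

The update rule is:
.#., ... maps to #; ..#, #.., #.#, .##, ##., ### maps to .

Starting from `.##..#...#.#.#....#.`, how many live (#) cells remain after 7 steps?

8

step 1: .....#.#.#.#.#.##.#.
step 2: ####.#.#.#.#.#....#.
step 3: .....#.#.#.#.#.##.#.  (repeats step 1; period 2)
step 7: .....#.#.#.#.#.##.#.
count of #: 8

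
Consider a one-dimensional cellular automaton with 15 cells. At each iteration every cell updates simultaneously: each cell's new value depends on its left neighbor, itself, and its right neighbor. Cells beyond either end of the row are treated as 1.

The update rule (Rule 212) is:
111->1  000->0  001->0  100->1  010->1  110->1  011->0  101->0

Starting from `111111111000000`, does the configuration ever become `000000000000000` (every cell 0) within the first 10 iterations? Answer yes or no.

no

iteration 1: 111111111100000
iteration 2: 111111111110000
iteration 3: 111111111111000
iteration 4: 111111111111100
iteration 5: 111111111111110
iteration 6: 111111111111110  (fixed point — unchanged through iteration 10)
iteration 10 is 111111111111110, still not uniform 0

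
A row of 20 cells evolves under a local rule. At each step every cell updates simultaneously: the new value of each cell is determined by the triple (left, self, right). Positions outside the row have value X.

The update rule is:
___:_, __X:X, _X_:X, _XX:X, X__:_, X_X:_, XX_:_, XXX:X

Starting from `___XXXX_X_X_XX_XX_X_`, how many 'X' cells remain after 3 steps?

step 1: __XXXX__X_X_X__X__X_
step 2: _XXXX__XX_X_X_XX_XX_
step 3: _XXX__XX__X_X_X__X__
count of X: 9

9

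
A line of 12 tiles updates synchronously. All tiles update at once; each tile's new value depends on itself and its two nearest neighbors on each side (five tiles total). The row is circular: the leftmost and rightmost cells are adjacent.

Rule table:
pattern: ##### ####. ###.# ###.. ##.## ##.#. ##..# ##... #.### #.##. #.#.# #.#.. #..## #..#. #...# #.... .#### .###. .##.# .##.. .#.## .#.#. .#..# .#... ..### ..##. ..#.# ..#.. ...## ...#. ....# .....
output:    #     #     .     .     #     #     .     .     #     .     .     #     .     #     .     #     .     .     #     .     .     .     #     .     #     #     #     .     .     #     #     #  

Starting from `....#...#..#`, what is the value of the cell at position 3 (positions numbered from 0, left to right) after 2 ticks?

.

.###...#.##.
.#....##....
position 3 holds .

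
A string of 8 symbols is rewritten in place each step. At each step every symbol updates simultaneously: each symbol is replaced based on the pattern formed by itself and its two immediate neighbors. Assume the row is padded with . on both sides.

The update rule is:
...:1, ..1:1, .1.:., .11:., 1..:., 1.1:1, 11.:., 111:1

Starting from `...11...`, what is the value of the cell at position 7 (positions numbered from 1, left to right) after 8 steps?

111...11
.1..11..
1..1...1
..1..11.
11..1...
...1..11
111..1..
.1..1..1
position 7 holds .

.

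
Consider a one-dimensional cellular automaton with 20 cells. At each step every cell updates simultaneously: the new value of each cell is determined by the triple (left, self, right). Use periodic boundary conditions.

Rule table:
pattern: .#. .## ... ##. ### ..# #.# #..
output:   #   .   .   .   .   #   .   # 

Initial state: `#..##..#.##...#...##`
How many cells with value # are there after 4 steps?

.##..###...#.###.#..
#..##...#.##.....##.
###..#.##...#...#...
...###...#.###.###.#
count of #: 11

11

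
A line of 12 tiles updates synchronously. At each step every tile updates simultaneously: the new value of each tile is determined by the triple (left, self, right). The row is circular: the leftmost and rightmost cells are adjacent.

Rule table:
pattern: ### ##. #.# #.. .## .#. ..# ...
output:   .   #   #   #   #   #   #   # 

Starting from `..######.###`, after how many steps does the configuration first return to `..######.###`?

###....###.#
..######.###

2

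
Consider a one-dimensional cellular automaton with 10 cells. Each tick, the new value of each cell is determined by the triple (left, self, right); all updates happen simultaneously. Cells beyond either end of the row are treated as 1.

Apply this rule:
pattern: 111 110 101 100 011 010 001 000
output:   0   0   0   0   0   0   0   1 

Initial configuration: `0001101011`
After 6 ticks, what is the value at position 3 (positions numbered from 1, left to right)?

0

tick 1: 0100000000
tick 2: 0001111110
tick 3: 0100000000  (repeats tick 1; period 2)
tick 6: 0001111110
position 3 holds 0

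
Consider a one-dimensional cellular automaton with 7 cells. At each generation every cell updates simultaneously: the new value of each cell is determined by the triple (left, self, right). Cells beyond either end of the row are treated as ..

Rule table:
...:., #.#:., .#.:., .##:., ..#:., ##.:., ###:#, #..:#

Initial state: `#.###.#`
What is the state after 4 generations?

......#

...#...
....#..
.....#.
......#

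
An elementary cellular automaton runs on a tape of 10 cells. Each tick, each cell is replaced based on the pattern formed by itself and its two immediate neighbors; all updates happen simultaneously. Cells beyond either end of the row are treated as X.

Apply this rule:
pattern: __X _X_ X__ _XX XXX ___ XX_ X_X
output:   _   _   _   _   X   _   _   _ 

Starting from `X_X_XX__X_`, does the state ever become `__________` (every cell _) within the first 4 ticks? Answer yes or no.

__________
all cells are _ at tick 1

yes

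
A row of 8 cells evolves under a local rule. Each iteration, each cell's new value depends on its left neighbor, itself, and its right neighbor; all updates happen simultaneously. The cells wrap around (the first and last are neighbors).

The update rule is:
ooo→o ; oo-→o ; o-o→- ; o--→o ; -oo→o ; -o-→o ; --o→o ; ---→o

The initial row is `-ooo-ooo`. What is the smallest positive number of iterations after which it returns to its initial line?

1

-ooo-ooo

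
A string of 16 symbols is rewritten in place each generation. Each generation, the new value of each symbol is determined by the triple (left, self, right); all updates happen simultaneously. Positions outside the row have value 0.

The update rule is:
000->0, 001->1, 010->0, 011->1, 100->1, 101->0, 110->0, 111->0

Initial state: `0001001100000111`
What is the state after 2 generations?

0010111010001100
0100100001011010

0100100001011010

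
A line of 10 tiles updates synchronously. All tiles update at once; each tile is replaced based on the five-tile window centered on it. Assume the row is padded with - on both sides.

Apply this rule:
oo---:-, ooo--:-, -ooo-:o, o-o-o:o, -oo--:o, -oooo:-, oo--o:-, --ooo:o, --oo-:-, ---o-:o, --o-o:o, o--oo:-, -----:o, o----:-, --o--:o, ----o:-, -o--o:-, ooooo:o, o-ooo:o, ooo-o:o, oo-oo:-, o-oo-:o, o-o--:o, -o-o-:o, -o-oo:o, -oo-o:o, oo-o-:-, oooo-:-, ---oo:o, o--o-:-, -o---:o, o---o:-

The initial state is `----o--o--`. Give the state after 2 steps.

-o-oo---o-

oo-oo--oo-
-o-oo---o-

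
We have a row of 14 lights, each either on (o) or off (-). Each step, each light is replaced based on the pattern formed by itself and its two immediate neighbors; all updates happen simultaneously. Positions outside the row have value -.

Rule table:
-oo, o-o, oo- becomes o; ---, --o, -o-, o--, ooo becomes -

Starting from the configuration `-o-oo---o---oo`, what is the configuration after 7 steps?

step 1: --ooo-------oo
step 2: --o-o-------oo
step 3: ---o--------oo
step 4: ------------oo
step 5: ------------oo  (fixed point — unchanged through step 7)

------------oo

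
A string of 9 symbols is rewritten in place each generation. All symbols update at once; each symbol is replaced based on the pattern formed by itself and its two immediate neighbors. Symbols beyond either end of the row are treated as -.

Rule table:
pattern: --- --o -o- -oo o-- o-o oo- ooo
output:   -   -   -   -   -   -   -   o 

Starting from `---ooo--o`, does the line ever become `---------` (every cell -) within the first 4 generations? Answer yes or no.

yes

generation 1: ----o----
generation 2: ---------
all cells are - at generation 2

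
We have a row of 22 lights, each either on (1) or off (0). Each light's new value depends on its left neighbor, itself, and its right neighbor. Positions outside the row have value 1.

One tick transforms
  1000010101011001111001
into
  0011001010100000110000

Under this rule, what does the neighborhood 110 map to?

0

At position 0 the neighborhood is 110; the next row has 0 there.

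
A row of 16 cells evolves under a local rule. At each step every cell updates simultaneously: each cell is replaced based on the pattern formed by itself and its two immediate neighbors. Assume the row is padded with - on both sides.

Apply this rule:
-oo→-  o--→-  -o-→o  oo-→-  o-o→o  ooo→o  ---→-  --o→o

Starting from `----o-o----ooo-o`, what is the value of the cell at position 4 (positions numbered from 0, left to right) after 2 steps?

---oooo---o-o-oo
--o-oo---ooooo--
position 4 holds o

o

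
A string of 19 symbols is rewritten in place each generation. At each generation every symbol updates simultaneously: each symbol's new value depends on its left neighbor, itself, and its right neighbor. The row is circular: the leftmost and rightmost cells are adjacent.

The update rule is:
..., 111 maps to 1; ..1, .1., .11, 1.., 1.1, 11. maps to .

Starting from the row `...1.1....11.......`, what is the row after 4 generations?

.11.......1111..11.

generation 1: 11.....11....111111
generation 2: 1..111....11..11111
generation 3: ....1..11......1111
generation 4: .11.......1111..11.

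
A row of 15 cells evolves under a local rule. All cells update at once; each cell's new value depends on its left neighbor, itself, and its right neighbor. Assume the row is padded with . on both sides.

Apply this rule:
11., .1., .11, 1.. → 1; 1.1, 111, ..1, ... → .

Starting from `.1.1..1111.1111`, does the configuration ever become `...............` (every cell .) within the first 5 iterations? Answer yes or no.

.1.11.1..1.1..1
.1.11.11.1.11.1
.1.11.11.1.11.1  (fixed point — unchanged through iteration 5)
iteration 5 is .1.11.11.1.11.1, still not uniform .

no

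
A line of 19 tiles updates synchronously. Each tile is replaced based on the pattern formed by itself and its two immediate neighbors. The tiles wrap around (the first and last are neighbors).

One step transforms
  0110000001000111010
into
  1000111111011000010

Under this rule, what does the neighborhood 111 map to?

0

At position 14 the neighborhood is 111; the next row has 0 there.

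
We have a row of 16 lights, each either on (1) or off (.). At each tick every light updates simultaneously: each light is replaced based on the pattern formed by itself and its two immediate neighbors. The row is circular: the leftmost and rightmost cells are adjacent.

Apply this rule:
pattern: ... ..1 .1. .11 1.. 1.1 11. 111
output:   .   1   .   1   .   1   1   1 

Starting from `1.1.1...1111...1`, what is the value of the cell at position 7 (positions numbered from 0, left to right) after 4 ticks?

11.1...11111..11
111...111111.111
111..11111111111
111.111111111111
position 7 holds 1

1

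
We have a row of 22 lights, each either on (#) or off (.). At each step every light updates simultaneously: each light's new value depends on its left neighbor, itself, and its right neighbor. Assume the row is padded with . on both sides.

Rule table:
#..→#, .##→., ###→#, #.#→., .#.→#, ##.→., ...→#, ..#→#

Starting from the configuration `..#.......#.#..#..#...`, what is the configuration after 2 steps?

###########.##########
.#########...########.

.#########...########.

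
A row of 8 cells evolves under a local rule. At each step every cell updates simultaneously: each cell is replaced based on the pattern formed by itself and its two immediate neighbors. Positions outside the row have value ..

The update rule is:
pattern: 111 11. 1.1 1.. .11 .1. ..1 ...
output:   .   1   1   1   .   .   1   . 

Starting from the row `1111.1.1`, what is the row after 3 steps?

.1.1.11.

...11.1.
..1.11.1
.1.1.11.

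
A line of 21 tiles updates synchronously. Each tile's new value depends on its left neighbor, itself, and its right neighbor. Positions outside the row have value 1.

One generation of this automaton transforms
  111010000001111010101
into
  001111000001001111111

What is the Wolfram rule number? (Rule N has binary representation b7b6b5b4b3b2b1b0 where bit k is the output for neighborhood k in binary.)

position 0: 111 → 0  (bit 7 = 0)
position 2: 110 → 1  (bit 6 = 1)
position 3: 101 → 1  (bit 5 = 1)
position 5: 100 → 1  (bit 4 = 1)
position 11: 011 → 1  (bit 3 = 1)
position 4: 010 → 1  (bit 2 = 1)
position 10: 001 → 0  (bit 1 = 0)
position 6: 000 → 0  (bit 0 = 0)
bits b7..b0 = 01111100 = 124

124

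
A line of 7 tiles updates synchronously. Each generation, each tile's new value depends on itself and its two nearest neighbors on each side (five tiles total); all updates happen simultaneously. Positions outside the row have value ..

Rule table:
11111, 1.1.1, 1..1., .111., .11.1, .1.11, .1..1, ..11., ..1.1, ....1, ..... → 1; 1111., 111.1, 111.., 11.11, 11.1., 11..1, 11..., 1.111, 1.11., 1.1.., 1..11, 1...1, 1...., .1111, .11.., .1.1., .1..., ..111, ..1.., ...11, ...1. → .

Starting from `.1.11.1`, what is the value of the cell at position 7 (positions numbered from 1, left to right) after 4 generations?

.11.1..
.11....
.1...11
.....1.
position 7 holds .

.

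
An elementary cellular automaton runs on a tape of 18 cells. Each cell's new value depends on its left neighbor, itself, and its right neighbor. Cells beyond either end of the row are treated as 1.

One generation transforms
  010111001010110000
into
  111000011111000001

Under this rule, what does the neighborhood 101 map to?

At position 0 the neighborhood is 101; the next row has 1 there.

1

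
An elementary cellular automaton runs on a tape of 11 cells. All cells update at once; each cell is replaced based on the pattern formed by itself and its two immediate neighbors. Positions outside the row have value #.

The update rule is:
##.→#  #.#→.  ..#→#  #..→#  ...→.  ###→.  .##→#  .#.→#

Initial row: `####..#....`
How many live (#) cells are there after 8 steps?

6

...#####..#
#.##...####
#.###.##...
#.#.#.###.#
#.#.#.#.#.#
#.#.#.#.#.#  (fixed point — unchanged through step 8)
count of #: 6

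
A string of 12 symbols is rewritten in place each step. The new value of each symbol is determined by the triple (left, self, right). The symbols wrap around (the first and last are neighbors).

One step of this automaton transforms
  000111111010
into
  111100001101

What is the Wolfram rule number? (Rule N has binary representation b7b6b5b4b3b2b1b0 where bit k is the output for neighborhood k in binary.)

position 4: 111 → 0  (bit 7 = 0)
position 8: 110 → 1  (bit 6 = 1)
position 9: 101 → 1  (bit 5 = 1)
position 11: 100 → 1  (bit 4 = 1)
position 3: 011 → 1  (bit 3 = 1)
position 10: 010 → 0  (bit 2 = 0)
position 2: 001 → 1  (bit 1 = 1)
position 0: 000 → 1  (bit 0 = 1)
bits b7..b0 = 01111011 = 123

123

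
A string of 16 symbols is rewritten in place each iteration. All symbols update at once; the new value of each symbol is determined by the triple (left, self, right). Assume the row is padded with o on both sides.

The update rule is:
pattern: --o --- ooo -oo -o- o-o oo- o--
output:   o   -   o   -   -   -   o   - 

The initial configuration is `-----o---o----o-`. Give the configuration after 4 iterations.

-o---o----o--o--

iteration 1: ----o---o----o--
iteration 2: ---o---o----o--o
iteration 3: --o---o----o--o-
iteration 4: -o---o----o--o--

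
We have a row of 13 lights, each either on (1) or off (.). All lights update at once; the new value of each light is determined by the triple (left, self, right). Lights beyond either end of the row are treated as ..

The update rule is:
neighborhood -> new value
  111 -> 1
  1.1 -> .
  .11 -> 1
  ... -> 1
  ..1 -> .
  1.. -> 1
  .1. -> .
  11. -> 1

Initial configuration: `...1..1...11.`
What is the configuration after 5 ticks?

111111.11.111

tick 1: 11..1..11.111
tick 2: 111..1.11.111
tick 3: 1111...11.111
tick 4: 111111.11.111
tick 5: 111111.11.111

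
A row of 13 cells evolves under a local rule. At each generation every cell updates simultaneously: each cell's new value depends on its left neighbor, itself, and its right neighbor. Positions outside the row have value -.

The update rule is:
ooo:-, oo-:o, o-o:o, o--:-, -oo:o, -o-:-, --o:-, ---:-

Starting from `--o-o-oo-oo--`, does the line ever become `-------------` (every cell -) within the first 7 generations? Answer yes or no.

no

generation 1: ---o-oooooo--
generation 2: ----oo----o--
generation 3: ----oo-------
generation 4: ----oo-------  (fixed point — unchanged through generation 7)
generation 7 is ----oo-------, still not uniform -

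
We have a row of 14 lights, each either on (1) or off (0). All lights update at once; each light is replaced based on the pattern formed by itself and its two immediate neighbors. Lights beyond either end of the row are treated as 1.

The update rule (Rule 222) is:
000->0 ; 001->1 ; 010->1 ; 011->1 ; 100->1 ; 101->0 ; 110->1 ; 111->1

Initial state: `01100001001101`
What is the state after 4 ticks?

01111111111101

01110011111101
01111111111101
01111111111101  (fixed point — unchanged through tick 4)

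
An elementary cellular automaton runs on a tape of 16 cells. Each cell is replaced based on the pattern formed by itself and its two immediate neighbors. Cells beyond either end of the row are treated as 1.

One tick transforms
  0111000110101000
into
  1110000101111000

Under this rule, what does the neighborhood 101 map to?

At position 0 the neighborhood is 101; the next row has 1 there.

1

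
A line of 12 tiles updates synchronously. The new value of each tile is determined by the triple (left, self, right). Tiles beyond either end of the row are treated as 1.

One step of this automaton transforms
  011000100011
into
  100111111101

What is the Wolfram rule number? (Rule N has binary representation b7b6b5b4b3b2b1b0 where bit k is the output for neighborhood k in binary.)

position 11: 111 → 1  (bit 7 = 1)
position 2: 110 → 0  (bit 6 = 0)
position 0: 101 → 1  (bit 5 = 1)
position 3: 100 → 1  (bit 4 = 1)
position 1: 011 → 0  (bit 3 = 0)
position 6: 010 → 1  (bit 2 = 1)
position 5: 001 → 1  (bit 1 = 1)
position 4: 000 → 1  (bit 0 = 1)
bits b7..b0 = 10110111 = 183

183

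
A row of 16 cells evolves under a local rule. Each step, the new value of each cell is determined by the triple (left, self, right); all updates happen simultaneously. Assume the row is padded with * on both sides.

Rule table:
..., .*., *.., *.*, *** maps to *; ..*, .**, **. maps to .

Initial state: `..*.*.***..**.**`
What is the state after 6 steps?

.*.*.*.**.******

*.****.*.*...*.*
.*.**.******.**.
***..*.****.*..*
**.*.**.**.***..
*.***..*..*.*.*.
.*.*.*.**.******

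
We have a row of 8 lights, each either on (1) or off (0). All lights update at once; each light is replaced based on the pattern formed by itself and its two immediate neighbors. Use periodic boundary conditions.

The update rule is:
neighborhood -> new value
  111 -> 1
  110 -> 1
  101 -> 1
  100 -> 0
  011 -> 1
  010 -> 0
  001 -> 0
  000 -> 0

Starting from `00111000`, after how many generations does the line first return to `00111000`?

1

00111000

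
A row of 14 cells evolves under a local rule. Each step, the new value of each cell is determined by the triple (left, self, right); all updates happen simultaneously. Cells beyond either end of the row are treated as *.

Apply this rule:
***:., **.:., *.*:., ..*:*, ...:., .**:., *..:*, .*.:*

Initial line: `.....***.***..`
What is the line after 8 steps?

**.........*.*

*...*.......**
.*.***.....*..
.*....*...****
.**..***.*....
...**....**..*
*.*..*..*..**.
..*********...
**.........*.*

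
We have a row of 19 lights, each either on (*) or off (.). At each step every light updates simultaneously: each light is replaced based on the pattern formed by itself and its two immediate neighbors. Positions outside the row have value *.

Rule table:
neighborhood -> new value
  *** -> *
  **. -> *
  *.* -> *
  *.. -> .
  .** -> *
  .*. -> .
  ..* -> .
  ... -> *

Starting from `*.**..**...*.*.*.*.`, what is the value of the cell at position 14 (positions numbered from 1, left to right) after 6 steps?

.

step 1: ****..**.*..*.*.*.*
step 2: ****..***....*.*.**
step 3: ****..***.**..*.***
step 4: ****..******...****
step 5: ****..******.*.****
step 6: ****..*******.*****
position 14 holds .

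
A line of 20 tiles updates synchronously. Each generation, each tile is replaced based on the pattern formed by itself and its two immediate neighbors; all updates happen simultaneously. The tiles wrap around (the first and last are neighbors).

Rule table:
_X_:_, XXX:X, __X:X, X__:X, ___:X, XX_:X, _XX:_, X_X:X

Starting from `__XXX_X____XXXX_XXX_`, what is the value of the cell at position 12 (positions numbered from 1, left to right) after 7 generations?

XX_XXX_XXXX_XXXX_XXX
XXX_XXX_XXXX_XXXX_XX
XXXX_XXX_XXXX_XXXX_X
XXXXX_XXX_XXXX_XXXX_
_XXXXX_XXX_XXXX_XXXX
X_XXXXX_XXX_XXXX_XXX
XX_XXXXX_XXX_XXXX_XX
position 12 holds X

X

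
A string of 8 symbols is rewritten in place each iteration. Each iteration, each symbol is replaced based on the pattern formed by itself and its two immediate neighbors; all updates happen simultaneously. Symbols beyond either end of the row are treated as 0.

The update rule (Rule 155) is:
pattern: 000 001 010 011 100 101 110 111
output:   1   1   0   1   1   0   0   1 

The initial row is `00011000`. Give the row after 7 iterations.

11110111
11100110
11011101
10011000
01110111
11100110  (repeats iteration 2; period 4)
iteration 7: 11011101

11011101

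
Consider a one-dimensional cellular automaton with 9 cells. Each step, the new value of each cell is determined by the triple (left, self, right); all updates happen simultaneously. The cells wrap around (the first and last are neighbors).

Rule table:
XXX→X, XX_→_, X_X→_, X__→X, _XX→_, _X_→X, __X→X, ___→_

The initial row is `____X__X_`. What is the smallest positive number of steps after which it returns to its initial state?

7

___XXXXXX
X_X_XXXX_
X_X__XX__
X_XXX__XX
___X_XX_X
X_XX____X
____X__X_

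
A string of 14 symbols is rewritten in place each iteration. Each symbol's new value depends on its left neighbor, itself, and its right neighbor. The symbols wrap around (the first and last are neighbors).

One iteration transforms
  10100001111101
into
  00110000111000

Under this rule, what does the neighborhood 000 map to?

0

At position 4 the neighborhood is 000; the next row has 0 there.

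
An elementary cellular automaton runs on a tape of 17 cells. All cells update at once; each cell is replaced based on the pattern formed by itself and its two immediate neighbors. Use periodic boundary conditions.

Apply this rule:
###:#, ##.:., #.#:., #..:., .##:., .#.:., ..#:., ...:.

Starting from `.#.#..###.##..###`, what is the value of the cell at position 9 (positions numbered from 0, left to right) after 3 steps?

.

.......#.......#.
.................
.................
position 9 holds .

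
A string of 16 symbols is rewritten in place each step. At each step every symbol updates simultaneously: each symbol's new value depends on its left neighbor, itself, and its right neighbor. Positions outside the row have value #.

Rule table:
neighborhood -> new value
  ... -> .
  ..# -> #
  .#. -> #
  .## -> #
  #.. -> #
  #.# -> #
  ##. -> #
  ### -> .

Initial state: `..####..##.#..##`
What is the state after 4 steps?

###..##########.
..####........##
###..##......##.
..######....####

..######....####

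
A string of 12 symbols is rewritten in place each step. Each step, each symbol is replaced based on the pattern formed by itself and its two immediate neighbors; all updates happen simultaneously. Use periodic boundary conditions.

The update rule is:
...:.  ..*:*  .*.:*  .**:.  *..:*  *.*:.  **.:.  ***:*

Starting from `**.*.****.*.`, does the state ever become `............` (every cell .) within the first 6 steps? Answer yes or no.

yes

step 1: ...*..**..*.
step 2: ..****..****
step 3: **.**.**.**.
step 4: ............
all cells are . at step 4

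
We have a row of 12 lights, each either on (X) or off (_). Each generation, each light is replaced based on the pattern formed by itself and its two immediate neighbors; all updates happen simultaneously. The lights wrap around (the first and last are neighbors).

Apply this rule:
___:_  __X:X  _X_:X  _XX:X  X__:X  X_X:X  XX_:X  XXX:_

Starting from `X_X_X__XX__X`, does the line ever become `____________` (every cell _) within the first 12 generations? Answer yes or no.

generation 1: XXXXXXXXXXXX
generation 2: ____________
all cells are _ at generation 2

yes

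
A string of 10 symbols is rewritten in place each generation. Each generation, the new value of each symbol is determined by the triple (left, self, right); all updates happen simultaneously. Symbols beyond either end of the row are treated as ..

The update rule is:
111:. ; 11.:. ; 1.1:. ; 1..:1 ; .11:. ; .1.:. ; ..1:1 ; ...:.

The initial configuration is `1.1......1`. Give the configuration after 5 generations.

generation 1: ...1....1.
generation 2: ..1.1..1.1
generation 3: .1...11...
generation 4: 1.1.1..1..
generation 5: .....11.1.

.....11.1.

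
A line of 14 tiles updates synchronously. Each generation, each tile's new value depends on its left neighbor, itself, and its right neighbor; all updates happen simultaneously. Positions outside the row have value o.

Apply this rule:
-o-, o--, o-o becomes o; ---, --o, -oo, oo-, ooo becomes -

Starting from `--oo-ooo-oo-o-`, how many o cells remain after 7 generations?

6

o---o---o--ooo
-o--oo--oo----
ooo---o---o---
---o--oo--oo--
o--oo---o---o-
-o---o--oo--oo
ooo--oo---o---
count of o: 6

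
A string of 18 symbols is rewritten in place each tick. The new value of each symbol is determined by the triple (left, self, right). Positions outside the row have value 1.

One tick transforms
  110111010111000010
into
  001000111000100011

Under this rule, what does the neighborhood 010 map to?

At position 7 the neighborhood is 010; the next row has 1 there.

1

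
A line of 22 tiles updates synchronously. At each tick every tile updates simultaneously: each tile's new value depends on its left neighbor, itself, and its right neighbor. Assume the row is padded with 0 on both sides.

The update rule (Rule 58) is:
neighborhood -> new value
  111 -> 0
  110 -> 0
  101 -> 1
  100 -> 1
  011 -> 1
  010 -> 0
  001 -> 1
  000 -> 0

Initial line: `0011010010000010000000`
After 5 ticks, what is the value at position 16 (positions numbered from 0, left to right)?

0110101101000101000000
1101011010101010100000
1010110101010101010000
0101101010101010101000
1011010101010101010100
position 16 holds 0

0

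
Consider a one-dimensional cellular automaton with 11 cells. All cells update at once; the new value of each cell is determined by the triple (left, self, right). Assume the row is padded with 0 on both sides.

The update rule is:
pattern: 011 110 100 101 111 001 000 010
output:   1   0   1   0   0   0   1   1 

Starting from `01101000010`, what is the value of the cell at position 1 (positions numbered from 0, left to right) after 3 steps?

1

01001111011
01101000010  (repeats step 0; period 2)
step 3: 01001111011
position 1 holds 1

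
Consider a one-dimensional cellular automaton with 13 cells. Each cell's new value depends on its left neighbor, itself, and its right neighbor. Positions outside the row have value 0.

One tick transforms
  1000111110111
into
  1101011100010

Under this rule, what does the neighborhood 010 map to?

At position 0 the neighborhood is 010; the next row has 1 there.

1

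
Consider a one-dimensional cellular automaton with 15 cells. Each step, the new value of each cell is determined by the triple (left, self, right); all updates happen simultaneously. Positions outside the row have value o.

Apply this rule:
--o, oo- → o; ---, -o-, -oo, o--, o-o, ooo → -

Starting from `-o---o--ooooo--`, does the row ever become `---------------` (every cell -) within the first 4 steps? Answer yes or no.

----o--o----o-o
---o--o----o---
--o--o----o---o
-o--o----o---o-
step 4 is -o--o----o---o-, still not uniform -

no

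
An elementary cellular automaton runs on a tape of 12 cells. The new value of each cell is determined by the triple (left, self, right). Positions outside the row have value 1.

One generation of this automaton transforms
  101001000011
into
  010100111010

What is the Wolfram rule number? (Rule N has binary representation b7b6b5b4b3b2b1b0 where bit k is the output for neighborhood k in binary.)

position 11: 111 → 0  (bit 7 = 0)
position 0: 110 → 0  (bit 6 = 0)
position 1: 101 → 1  (bit 5 = 1)
position 3: 100 → 1  (bit 4 = 1)
position 10: 011 → 1  (bit 3 = 1)
position 2: 010 → 0  (bit 2 = 0)
position 4: 001 → 0  (bit 1 = 0)
position 7: 000 → 1  (bit 0 = 1)
bits b7..b0 = 00111001 = 57

57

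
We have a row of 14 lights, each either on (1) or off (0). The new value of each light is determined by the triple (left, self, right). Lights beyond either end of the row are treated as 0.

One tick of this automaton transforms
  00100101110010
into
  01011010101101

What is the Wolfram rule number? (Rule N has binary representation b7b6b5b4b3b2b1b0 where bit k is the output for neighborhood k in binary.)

178

position 8: 111 → 1  (bit 7 = 1)
position 9: 110 → 0  (bit 6 = 0)
position 6: 101 → 1  (bit 5 = 1)
position 3: 100 → 1  (bit 4 = 1)
position 7: 011 → 0  (bit 3 = 0)
position 2: 010 → 0  (bit 2 = 0)
position 1: 001 → 1  (bit 1 = 1)
position 0: 000 → 0  (bit 0 = 0)
bits b7..b0 = 10110010 = 178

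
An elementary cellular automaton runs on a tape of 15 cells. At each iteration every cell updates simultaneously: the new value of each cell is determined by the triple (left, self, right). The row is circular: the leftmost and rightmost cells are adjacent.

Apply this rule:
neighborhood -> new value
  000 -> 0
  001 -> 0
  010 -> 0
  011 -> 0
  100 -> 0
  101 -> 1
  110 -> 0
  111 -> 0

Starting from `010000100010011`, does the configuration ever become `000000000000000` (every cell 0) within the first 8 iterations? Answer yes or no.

iteration 1: 100000000000000
iteration 2: 000000000000000
all cells are 0 at iteration 2

yes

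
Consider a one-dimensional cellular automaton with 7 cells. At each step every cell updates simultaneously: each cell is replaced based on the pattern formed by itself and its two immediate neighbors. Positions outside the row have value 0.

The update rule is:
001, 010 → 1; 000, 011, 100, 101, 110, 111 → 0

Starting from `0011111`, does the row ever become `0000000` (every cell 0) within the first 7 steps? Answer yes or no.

yes

0100000
1100000
0000000
all cells are 0 at step 3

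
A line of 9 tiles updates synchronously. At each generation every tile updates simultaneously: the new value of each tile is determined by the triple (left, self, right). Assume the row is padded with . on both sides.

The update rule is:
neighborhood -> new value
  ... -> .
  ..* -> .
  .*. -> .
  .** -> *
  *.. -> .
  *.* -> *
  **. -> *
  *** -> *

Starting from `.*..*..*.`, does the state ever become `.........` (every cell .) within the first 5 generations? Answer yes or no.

generation 1: .........
all cells are . at generation 1

yes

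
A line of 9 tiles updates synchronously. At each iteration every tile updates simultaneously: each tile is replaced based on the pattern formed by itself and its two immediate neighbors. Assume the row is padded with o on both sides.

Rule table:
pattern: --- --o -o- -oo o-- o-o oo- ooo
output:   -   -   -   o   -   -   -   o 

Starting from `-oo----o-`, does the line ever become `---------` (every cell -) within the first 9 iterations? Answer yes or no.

yes

-o-------
---------
all cells are - at iteration 2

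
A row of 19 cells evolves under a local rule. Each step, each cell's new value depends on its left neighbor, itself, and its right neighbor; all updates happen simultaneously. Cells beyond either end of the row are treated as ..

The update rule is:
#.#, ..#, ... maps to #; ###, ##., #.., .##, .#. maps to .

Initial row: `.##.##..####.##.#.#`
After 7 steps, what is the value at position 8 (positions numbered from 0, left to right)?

#..#...#....#..#.#.
..#..##..###..#.#..
##..#...#....#.#..#
...#..##..###.#..#.
###..#...#...#..#..
....#..##..##..#..#
####..#...#...#..#.
position 8 holds .

.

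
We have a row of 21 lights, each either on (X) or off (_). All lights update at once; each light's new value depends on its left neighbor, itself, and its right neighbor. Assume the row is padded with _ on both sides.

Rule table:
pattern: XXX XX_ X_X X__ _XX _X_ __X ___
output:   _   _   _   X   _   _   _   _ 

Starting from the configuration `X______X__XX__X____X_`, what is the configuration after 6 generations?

generation 1: _X______X___X__X____X
generation 2: __X______X___X__X____
generation 3: ___X______X___X__X___
generation 4: ____X______X___X__X__
generation 5: _____X______X___X__X_
generation 6: ______X______X___X__X

______X______X___X__X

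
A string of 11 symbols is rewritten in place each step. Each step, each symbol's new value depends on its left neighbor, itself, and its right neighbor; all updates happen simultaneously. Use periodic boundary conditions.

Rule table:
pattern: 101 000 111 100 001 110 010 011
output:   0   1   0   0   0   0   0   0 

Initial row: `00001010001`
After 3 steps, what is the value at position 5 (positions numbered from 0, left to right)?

step 1: 01100000100
step 2: 00001110001
step 3: 01100000100
position 5 holds 0

0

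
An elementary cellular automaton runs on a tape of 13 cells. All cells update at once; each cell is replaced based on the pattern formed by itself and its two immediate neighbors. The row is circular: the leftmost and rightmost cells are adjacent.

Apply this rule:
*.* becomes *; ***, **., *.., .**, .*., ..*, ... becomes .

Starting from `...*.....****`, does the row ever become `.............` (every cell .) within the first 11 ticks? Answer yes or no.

yes

.............
all cells are . at tick 1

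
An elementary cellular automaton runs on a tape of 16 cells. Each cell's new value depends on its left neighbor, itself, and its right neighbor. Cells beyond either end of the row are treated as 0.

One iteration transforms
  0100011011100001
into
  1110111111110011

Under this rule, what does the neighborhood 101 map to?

1

At position 7 the neighborhood is 101; the next row has 1 there.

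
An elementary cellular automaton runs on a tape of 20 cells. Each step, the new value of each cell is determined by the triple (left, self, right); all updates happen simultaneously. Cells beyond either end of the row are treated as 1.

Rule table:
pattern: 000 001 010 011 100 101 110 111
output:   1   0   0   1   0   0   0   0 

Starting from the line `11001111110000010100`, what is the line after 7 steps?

step 1: 00001000000111000000
step 2: 01100011110100011110
step 3: 01001010000001010000
step 4: 00000000111100000110
step 5: 01111110100001110100
step 6: 01000000001101000000
step 7: 00011111101000011110

00011111101000011110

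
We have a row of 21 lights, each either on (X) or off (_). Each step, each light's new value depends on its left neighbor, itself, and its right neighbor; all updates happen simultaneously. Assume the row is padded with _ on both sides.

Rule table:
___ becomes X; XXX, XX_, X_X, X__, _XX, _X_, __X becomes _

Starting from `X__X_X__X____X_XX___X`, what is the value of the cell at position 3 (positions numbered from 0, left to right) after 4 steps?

step 1: __________XX______X__
step 2: XXXXXXXXX____XXXX___X
step 3: __________XX______X__  (repeats step 1; period 2)
step 4: XXXXXXXXX____XXXX___X
position 3 holds X

X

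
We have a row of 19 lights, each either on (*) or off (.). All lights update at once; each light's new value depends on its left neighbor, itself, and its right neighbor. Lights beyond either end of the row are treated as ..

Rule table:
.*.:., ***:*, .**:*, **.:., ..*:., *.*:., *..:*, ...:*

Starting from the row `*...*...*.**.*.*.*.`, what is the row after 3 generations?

.**..**...*.......*
.*.*.*.**..******..
.......*.*.*****.**

.......*.*.*****.**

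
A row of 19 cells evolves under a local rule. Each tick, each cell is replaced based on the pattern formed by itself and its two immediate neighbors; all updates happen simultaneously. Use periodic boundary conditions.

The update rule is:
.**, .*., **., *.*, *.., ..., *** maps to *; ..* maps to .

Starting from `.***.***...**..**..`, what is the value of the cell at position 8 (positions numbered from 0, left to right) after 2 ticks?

*

.*********.***.****
*******************
position 8 holds *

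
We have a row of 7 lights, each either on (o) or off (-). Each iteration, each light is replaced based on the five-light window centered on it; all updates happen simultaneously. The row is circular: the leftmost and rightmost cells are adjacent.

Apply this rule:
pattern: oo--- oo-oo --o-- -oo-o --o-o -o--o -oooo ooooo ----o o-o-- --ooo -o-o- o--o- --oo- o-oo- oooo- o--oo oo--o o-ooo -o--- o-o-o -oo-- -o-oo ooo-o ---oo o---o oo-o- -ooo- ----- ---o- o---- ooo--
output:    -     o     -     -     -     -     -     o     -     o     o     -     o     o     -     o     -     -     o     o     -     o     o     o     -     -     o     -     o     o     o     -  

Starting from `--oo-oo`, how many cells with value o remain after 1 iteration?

3

iteration 1: --o-o-o
count of o: 3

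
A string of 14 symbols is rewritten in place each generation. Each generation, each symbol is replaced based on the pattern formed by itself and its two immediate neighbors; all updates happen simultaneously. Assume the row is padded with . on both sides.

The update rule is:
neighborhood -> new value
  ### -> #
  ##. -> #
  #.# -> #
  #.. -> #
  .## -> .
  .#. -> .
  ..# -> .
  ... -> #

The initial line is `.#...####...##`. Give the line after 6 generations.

..##..#####..#
#..##..#####..
.#..##..######
..#..##..#####
#..#..##..####
.#..#..##..###

.#..#..##..###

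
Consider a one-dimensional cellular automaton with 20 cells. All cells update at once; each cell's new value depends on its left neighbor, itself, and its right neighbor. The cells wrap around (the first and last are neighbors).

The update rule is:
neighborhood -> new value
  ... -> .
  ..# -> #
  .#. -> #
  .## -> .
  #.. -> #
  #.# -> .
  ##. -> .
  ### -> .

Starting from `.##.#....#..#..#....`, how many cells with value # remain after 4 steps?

#...##..#########...
##.#..##.........#.#
...###..#.......##..
..#...####.....#..#.
count of #: 7

7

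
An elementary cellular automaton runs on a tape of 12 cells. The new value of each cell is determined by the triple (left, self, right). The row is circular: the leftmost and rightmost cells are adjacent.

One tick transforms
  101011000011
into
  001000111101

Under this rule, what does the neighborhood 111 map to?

1

At position 11 the neighborhood is 111; the next row has 1 there.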